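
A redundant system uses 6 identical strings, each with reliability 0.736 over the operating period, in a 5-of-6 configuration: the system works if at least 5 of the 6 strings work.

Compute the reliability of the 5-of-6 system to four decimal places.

0.5010

R = Σ_{i=5}^{6} C(6,i) p^i (1−p)^{6−i} with p = 0.736
C(6,5)·0.736^5·0.264^1 = 0.342093
C(6,6)·0.736^6·0.264^0 = 0.158952
Sum = 0.5010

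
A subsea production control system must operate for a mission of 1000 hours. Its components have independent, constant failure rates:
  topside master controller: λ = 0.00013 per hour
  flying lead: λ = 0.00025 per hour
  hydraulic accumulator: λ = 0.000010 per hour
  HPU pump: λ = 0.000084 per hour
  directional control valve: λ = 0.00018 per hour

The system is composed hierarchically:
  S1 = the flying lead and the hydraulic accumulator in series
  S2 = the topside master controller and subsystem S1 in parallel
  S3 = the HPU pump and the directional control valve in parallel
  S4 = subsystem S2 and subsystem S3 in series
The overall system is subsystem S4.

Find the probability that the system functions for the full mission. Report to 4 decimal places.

R(topside master controller) = exp(−0.00013 × 1000) = 0.878095
R(flying lead) = exp(−0.00025 × 1000) = 0.778801
R(hydraulic accumulator) = exp(−0.000010 × 1000) = 0.990050
R(HPU pump) = exp(−0.000084 × 1000) = 0.919431
R(directional control valve) = exp(−0.00018 × 1000) = 0.835270
Series (flying lead and hydraulic accumulator): 0.778801 × 0.990050 = 0.771052
Parallel (topside master controller and [0.771052]): 1 − (1 − 0.878095)(1 − 0.771052) = 0.972090
Parallel (HPU pump and directional control valve): 1 − (1 − 0.919431)(1 − 0.835270) = 0.986728
Series ([0.972090] and [0.986728]): 0.972090 × 0.986728 = 0.9592

0.9592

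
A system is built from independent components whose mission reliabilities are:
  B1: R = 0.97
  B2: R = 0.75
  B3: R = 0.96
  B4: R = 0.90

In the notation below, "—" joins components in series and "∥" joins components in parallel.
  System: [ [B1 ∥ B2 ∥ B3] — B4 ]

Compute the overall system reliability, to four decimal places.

Parallel (B1, B2, and B3): 1 − (1 − 0.970000)(1 − 0.750000)(1 − 0.960000) = 0.999700
Series ([0.999700] and B4): 0.999700 × 0.900000 = 0.8997

0.8997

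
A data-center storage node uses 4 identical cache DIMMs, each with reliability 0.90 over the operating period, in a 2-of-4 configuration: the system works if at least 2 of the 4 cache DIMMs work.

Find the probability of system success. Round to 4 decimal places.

R = Σ_{i=2}^{4} C(4,i) p^i (1−p)^{4−i} with p = 0.90
C(4,2)·0.90^2·0.10^2 = 0.048600
C(4,3)·0.90^3·0.10^1 = 0.291600
C(4,4)·0.90^4·0.10^0 = 0.656100
Sum = 0.9963

0.9963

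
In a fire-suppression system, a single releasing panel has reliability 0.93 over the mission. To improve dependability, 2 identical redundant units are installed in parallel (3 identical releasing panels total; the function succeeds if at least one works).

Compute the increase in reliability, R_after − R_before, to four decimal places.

0.0697

R_before = 0.93
R_after = 1 − (1 − 0.93)^3 = 0.9997
ΔR = 0.9997 − 0.93 = 0.0697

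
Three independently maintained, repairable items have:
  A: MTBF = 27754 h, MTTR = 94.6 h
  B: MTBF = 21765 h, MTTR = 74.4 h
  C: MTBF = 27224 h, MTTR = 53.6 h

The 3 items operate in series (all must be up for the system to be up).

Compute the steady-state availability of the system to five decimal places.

0.99126

A(A) = MTBF/(MTBF+MTTR) = 27754/(27754+94.6) = 0.996603
A(B) = MTBF/(MTBF+MTTR) = 21765/(21765+74.4) = 0.996593
A(C) = MTBF/(MTBF+MTTR) = 27224/(27224+53.6) = 0.998035
Series availability: 0.996603 × 0.996593 × 0.998035 = 0.99126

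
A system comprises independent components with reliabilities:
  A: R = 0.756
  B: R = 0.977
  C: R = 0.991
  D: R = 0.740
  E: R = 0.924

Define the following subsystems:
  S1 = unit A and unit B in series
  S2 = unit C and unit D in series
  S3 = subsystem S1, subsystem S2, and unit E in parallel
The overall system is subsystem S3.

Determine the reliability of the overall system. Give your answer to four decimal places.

Series (A and B): 0.756000 × 0.977000 = 0.738612
Series (C and D): 0.991000 × 0.740000 = 0.733340
Parallel ([0.738612], [0.733340], and E): 1 − (1 − 0.738612)(1 − 0.733340)(1 − 0.924000) = 0.9947

0.9947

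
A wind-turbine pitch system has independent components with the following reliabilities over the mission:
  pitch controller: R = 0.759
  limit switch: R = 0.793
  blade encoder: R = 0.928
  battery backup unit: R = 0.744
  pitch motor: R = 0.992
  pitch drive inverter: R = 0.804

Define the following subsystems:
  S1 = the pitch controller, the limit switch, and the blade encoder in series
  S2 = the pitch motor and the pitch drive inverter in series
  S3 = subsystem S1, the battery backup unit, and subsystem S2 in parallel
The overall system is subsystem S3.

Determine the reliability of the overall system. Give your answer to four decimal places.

Series (pitch controller, limit switch, and blade encoder): 0.759000 × 0.793000 × 0.928000 = 0.558551
Series (pitch motor and pitch drive inverter): 0.992000 × 0.804000 = 0.797568
Parallel ([0.558551], battery backup unit, and [0.797568]): 1 − (1 − 0.558551)(1 − 0.744000)(1 − 0.797568) = 0.9771

0.9771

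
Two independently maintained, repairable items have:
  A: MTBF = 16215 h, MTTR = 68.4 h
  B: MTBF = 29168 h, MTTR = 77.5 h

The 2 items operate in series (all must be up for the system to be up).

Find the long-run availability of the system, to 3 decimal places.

0.993

A(A) = MTBF/(MTBF+MTTR) = 16215/(16215+68.4) = 0.995799
A(B) = MTBF/(MTBF+MTTR) = 29168/(29168+77.5) = 0.997350
Series availability: 0.995799 × 0.997350 = 0.993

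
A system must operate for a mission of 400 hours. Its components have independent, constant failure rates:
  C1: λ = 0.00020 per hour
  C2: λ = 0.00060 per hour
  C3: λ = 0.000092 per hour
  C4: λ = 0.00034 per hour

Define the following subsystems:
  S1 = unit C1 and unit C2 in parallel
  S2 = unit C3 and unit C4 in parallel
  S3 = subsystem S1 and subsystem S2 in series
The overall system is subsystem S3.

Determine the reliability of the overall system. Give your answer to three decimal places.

0.979

R(C1) = exp(−0.00020 × 400) = 0.92312
R(C2) = exp(−0.00060 × 400) = 0.78663
R(C3) = exp(−0.000092 × 400) = 0.96387
R(C4) = exp(−0.00034 × 400) = 0.87284
Parallel (C1 and C2): 1 − (1 − 0.92312)(1 − 0.78663) = 0.98360
Parallel (C3 and C4): 1 − (1 − 0.96387)(1 − 0.87284) = 0.99541
Series ([0.98360] and [0.99541]): 0.98360 × 0.99541 = 0.979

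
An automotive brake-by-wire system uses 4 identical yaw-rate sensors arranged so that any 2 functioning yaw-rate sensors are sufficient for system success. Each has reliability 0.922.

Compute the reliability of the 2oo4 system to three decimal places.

0.998

R = Σ_{i=2}^{4} C(4,i) p^i (1−p)^{4−i} with p = 0.922
C(4,2)·0.922^2·0.078^2 = 0.03103
C(4,3)·0.922^3·0.078^1 = 0.24454
C(4,4)·0.922^4·0.078^0 = 0.72264
Sum = 0.998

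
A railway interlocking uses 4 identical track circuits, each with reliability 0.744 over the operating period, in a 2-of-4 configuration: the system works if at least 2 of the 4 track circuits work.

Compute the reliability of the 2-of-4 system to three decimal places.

0.946

R = Σ_{i=2}^{4} C(4,i) p^i (1−p)^{4−i} with p = 0.744
C(4,2)·0.744^2·0.256^2 = 0.21766
C(4,3)·0.744^3·0.256^1 = 0.42171
C(4,4)·0.744^4·0.256^0 = 0.30640
Sum = 0.946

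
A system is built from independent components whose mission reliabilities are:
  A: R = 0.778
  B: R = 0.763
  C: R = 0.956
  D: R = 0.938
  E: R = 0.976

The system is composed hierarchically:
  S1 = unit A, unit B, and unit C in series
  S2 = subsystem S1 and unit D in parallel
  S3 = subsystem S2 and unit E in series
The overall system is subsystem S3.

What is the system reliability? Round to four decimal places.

Series (A, B, and C): 0.778000 × 0.763000 × 0.956000 = 0.567495
Parallel ([0.567495] and D): 1 − (1 − 0.567495)(1 − 0.938000) = 0.973185
Series ([0.973185] and E): 0.973185 × 0.976000 = 0.9498

0.9498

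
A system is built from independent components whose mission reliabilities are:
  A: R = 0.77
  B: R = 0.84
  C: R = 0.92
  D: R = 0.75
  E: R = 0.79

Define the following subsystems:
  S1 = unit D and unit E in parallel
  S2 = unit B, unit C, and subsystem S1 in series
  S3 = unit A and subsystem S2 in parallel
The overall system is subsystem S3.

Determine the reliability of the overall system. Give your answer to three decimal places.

Parallel (D and E): 1 − (1 − 0.75000)(1 − 0.79000) = 0.94750
Series (B, C, and [0.94750]): 0.84000 × 0.92000 × 0.94750 = 0.73223
Parallel (A and [0.73223]): 1 − (1 − 0.77000)(1 − 0.73223) = 0.938

0.938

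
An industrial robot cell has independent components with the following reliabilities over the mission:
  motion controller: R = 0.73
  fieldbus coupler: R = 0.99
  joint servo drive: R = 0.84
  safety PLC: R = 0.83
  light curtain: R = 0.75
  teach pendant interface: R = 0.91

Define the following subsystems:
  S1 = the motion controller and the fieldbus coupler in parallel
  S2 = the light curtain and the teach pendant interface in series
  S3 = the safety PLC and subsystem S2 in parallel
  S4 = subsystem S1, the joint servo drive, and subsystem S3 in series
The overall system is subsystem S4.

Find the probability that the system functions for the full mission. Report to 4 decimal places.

Parallel (motion controller and fieldbus coupler): 1 − (1 − 0.730000)(1 − 0.990000) = 0.997300
Series (light curtain and teach pendant interface): 0.750000 × 0.910000 = 0.682500
Parallel (safety PLC and [0.682500]): 1 − (1 − 0.830000)(1 − 0.682500) = 0.946025
Series ([0.997300], joint servo drive, and [0.946025]): 0.997300 × 0.840000 × 0.946025 = 0.7925

0.7925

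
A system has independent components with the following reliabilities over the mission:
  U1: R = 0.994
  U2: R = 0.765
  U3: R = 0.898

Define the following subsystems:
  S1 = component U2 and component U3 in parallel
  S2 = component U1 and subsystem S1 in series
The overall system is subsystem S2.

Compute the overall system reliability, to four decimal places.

0.9702

Parallel (U2 and U3): 1 − (1 − 0.765000)(1 − 0.898000) = 0.976030
Series (U1 and [0.976030]): 0.994000 × 0.976030 = 0.9702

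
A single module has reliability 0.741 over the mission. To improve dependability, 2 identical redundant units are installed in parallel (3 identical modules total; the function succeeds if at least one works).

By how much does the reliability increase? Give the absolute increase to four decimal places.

R_before = 0.741
R_after = 1 − (1 − 0.741)^3 = 0.9826
ΔR = 0.9826 − 0.741 = 0.2416

0.2416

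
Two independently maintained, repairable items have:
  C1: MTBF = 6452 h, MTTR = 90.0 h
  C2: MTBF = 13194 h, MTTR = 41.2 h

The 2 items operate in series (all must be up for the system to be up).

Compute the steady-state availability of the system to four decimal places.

0.9832

A(C1) = MTBF/(MTBF+MTTR) = 6452/(6452+90.0) = 0.986243
A(C2) = MTBF/(MTBF+MTTR) = 13194/(13194+41.2) = 0.996887
Series availability: 0.986243 × 0.996887 = 0.9832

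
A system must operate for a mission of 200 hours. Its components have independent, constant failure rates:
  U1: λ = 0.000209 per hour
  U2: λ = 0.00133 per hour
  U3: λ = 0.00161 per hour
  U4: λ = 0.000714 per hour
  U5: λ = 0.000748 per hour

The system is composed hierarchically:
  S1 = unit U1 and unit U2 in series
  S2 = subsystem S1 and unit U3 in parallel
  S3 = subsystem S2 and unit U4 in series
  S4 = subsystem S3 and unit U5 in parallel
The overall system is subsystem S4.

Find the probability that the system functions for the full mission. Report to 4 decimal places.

R(U1) = exp(−0.000209 × 200) = 0.959062
R(U2) = exp(−0.00133 × 200) = 0.766439
R(U3) = exp(−0.00161 × 200) = 0.724698
R(U4) = exp(−0.000714 × 200) = 0.866927
R(U5) = exp(−0.000748 × 200) = 0.861052
Series (U1 and U2): 0.959062 × 0.766439 = 0.735063
Parallel ([0.735063] and U3): 1 − (1 − 0.735063)(1 − 0.724698) = 0.927062
Series ([0.927062] and U4): 0.927062 × 0.866927 = 0.803695
Parallel ([0.803695] and U5): 1 − (1 − 0.803695)(1 − 0.861052) = 0.9727

0.9727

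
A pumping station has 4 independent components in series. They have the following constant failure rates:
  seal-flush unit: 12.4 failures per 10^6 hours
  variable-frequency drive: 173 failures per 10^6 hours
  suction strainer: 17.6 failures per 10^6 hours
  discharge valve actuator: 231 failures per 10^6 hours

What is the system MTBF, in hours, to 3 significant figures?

Series of exponential components: λ_sys = Σ λ_i
λ_sys = 0.0000124 + 0.000173 + 0.0000176 + 0.000231 = 4.3400e-04 /h
MTBF = 1 / λ_sys = 2300 h

2300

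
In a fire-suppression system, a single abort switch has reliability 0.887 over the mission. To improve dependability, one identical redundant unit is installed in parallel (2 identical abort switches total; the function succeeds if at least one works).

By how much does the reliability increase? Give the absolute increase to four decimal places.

0.1002

R_before = 0.887
R_after = 1 − (1 − 0.887)^2 = 0.9872
ΔR = 0.9872 − 0.887 = 0.1002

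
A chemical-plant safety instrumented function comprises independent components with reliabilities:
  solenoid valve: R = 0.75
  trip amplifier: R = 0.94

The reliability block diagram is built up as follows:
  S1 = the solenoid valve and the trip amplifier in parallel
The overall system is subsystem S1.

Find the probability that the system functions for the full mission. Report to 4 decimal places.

0.9850

Parallel (solenoid valve and trip amplifier): 1 − (1 − 0.750000)(1 − 0.940000) = 0.9850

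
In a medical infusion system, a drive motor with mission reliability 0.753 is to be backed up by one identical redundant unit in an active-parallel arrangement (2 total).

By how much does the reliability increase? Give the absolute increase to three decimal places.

R_before = 0.753
R_after = 1 − (1 − 0.753)^2 = 0.939
ΔR = 0.939 − 0.753 = 0.186

0.186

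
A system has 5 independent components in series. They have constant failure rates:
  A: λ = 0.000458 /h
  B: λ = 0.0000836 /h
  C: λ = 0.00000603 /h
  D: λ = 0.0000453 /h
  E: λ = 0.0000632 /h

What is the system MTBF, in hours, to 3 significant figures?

Series of exponential components: λ_sys = Σ λ_i
λ_sys = 0.000458 + 0.0000836 + 0.00000603 + 0.0000453 + 0.0000632 = 6.5613e-04 /h
MTBF = 1 / λ_sys = 1520 h

1520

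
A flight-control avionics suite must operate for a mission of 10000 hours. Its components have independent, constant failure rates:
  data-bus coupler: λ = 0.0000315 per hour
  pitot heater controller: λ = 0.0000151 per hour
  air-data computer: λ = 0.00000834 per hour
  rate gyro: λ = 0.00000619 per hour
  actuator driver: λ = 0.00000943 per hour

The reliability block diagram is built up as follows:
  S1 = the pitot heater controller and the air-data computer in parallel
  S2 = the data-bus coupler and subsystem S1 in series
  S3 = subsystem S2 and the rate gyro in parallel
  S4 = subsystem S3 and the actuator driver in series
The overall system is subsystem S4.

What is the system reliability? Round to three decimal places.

0.895

R(data-bus coupler) = exp(−0.0000315 × 10000) = 0.72979
R(pitot heater controller) = exp(−0.0000151 × 10000) = 0.85985
R(air-data computer) = exp(−0.00000834 × 10000) = 0.91998
R(rate gyro) = exp(−0.00000619 × 10000) = 0.93998
R(actuator driver) = exp(−0.00000943 × 10000) = 0.91001
Parallel (pitot heater controller and air-data computer): 1 − (1 − 0.85985)(1 − 0.91998) = 0.98879
Series (data-bus coupler and [0.98879]): 0.72979 × 0.98879 = 0.72161
Parallel ([0.72161] and rate gyro): 1 − (1 − 0.72161)(1 − 0.93998) = 0.98329
Series ([0.98329] and actuator driver): 0.98329 × 0.91001 = 0.895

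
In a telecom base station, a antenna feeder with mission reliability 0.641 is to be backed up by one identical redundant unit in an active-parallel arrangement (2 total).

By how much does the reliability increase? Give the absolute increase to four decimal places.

0.2301

R_before = 0.641
R_after = 1 − (1 − 0.641)^2 = 0.8711
ΔR = 0.8711 − 0.641 = 0.2301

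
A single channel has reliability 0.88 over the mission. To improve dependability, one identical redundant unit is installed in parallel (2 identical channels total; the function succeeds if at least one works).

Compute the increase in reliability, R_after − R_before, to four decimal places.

R_before = 0.88
R_after = 1 − (1 − 0.88)^2 = 0.9856
ΔR = 0.9856 − 0.88 = 0.1056

0.1056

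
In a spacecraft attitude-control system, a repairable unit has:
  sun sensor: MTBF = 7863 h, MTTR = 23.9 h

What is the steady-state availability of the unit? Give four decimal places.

A(sun sensor) = MTBF/(MTBF+MTTR) = 7863/(7863+23.9) = 0.9970

0.9970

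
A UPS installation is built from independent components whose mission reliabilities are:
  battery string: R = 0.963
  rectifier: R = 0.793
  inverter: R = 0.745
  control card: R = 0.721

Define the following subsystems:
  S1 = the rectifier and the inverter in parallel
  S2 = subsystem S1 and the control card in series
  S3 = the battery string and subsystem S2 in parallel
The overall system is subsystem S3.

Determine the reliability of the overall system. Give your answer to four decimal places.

0.9883

Parallel (rectifier and inverter): 1 − (1 − 0.793000)(1 − 0.745000) = 0.947215
Series ([0.947215] and control card): 0.947215 × 0.721000 = 0.682942
Parallel (battery string and [0.682942]): 1 − (1 − 0.963000)(1 − 0.682942) = 0.9883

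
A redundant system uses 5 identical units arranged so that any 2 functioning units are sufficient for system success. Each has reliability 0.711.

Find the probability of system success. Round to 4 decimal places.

0.9732

R = Σ_{i=2}^{5} C(5,i) p^i (1−p)^{5−i} with p = 0.711
C(5,2)·0.711^2·0.289^3 = 0.122020
C(5,3)·0.711^3·0.289^2 = 0.300196
C(5,4)·0.711^4·0.289^1 = 0.369272
C(5,5)·0.711^5·0.289^0 = 0.181697
Sum = 0.9732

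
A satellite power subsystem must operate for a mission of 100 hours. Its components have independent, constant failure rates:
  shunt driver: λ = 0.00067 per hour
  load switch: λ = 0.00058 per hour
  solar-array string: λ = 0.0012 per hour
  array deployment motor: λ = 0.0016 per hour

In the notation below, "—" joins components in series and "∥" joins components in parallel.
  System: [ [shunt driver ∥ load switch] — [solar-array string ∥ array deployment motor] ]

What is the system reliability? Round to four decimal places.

0.9797

R(shunt driver) = exp(−0.00067 × 100) = 0.935195
R(load switch) = exp(−0.00058 × 100) = 0.943650
R(solar-array string) = exp(−0.0012 × 100) = 0.886920
R(array deployment motor) = exp(−0.0016 × 100) = 0.852144
Parallel (shunt driver and load switch): 1 − (1 − 0.935195)(1 − 0.943650) = 0.996348
Parallel (solar-array string and array deployment motor): 1 − (1 − 0.886920)(1 − 0.852144) = 0.983280
Series ([0.996348] and [0.983280]): 0.996348 × 0.983280 = 0.9797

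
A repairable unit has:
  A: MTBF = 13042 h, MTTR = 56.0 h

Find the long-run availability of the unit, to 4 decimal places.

0.9957

A(A) = MTBF/(MTBF+MTTR) = 13042/(13042+56.0) = 0.9957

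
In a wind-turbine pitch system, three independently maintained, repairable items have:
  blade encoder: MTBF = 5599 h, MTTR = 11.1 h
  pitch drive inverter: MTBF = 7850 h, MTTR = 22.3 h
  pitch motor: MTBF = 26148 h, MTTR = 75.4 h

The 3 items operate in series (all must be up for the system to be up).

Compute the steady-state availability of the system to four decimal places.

0.9923

A(blade encoder) = MTBF/(MTBF+MTTR) = 5599/(5599+11.1) = 0.998021
A(pitch drive inverter) = MTBF/(MTBF+MTTR) = 7850/(7850+22.3) = 0.997167
A(pitch motor) = MTBF/(MTBF+MTTR) = 26148/(26148+75.4) = 0.997125
Series availability: 0.998021 × 0.997167 × 0.997125 = 0.9923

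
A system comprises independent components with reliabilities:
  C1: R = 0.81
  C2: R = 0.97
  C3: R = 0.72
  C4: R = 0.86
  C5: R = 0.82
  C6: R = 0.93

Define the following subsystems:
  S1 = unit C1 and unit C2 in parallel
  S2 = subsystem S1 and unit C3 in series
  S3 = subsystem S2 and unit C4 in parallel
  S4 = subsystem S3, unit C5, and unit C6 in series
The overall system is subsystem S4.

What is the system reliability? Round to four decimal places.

Parallel (C1 and C2): 1 − (1 − 0.810000)(1 − 0.970000) = 0.994300
Series ([0.994300] and C3): 0.994300 × 0.720000 = 0.715896
Parallel ([0.715896] and C4): 1 − (1 − 0.715896)(1 − 0.860000) = 0.960225
Series ([0.960225], C5, and C6): 0.960225 × 0.820000 × 0.930000 = 0.7323

0.7323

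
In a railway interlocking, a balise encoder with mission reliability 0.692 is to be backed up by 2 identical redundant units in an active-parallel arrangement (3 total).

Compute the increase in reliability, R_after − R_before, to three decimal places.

0.279

R_before = 0.692
R_after = 1 − (1 − 0.692)^3 = 0.971
ΔR = 0.971 − 0.692 = 0.279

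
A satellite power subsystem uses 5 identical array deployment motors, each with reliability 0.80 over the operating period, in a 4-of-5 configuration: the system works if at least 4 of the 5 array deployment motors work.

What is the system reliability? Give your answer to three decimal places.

R = Σ_{i=4}^{5} C(5,i) p^i (1−p)^{5−i} with p = 0.80
C(5,4)·0.80^4·0.20^1 = 0.40960
C(5,5)·0.80^5·0.20^0 = 0.32768
Sum = 0.737

0.737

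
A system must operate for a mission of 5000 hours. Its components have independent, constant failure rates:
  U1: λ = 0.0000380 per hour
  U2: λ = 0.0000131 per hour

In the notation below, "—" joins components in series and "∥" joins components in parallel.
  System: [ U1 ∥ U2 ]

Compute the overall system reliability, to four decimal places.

0.9890

R(U1) = exp(−0.0000380 × 5000) = 0.826959
R(U2) = exp(−0.0000131 × 5000) = 0.936599
Parallel (U1 and U2): 1 − (1 − 0.826959)(1 − 0.936599) = 0.9890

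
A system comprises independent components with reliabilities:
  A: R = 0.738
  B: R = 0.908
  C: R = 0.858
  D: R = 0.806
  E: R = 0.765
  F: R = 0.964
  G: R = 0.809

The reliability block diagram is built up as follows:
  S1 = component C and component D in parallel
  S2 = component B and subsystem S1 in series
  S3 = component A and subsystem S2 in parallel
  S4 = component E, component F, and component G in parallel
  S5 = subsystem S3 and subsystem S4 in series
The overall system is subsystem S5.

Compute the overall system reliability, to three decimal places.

0.968

Parallel (C and D): 1 − (1 − 0.85800)(1 − 0.80600) = 0.97245
Series (B and [0.97245]): 0.90800 × 0.97245 = 0.88298
Parallel (A and [0.88298]): 1 − (1 − 0.73800)(1 − 0.88298) = 0.96934
Parallel (E, F, and G): 1 − (1 − 0.76500)(1 − 0.96400)(1 − 0.80900) = 0.99838
Series ([0.96934] and [0.99838]): 0.96934 × 0.99838 = 0.968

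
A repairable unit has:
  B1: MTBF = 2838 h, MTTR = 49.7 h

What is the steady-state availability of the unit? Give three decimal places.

A(B1) = MTBF/(MTBF+MTTR) = 2838/(2838+49.7) = 0.983

0.983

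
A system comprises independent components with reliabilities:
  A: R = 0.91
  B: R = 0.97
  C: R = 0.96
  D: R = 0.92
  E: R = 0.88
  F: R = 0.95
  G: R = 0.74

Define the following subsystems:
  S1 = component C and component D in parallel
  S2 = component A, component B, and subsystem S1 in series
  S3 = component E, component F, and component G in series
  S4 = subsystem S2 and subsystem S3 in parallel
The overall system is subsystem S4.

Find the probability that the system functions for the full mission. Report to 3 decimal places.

Parallel (C and D): 1 − (1 − 0.96000)(1 − 0.92000) = 0.99680
Series (A, B, and [0.99680]): 0.91000 × 0.97000 × 0.99680 = 0.87988
Series (E, F, and G): 0.88000 × 0.95000 × 0.74000 = 0.61864
Parallel ([0.87988] and [0.61864]): 1 − (1 − 0.87988)(1 − 0.61864) = 0.954

0.954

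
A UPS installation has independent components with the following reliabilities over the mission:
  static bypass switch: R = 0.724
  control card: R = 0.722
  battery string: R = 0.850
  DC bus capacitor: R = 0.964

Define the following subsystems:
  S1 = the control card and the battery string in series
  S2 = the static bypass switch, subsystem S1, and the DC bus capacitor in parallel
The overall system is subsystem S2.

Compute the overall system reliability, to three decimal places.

Series (control card and battery string): 0.72200 × 0.85000 = 0.61370
Parallel (static bypass switch, [0.61370], and DC bus capacitor): 1 − (1 − 0.72400)(1 − 0.61370)(1 − 0.96400) = 0.996

0.996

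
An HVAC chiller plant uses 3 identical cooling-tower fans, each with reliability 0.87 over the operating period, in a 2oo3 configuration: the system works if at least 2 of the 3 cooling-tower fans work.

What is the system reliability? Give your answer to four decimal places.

R = Σ_{i=2}^{3} C(3,i) p^i (1−p)^{3−i} with p = 0.87
C(3,2)·0.87^2·0.13^1 = 0.295191
C(3,3)·0.87^3·0.13^0 = 0.658503
Sum = 0.9537

0.9537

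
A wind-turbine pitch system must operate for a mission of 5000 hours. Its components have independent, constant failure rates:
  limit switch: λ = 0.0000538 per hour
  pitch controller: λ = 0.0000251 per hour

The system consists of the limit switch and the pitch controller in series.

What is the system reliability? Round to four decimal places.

R(limit switch) = exp(−0.0000538 × 5000) = 0.764143
R(pitch controller) = exp(−0.0000251 × 5000) = 0.882056
Series (limit switch and pitch controller): 0.764143 × 0.882056 = 0.6740

0.6740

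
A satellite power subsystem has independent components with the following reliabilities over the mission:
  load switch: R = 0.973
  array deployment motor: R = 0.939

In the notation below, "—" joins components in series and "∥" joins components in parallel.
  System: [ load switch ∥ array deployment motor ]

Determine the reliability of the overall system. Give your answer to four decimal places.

0.9984

Parallel (load switch and array deployment motor): 1 − (1 − 0.973000)(1 − 0.939000) = 0.9984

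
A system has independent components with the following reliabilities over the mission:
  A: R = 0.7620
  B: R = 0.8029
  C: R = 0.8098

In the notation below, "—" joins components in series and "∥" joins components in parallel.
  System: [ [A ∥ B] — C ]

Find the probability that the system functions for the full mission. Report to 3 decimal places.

0.772

Parallel (A and B): 1 − (1 − 0.76200)(1 − 0.80290) = 0.95309
Series ([0.95309] and C): 0.95309 × 0.80980 = 0.772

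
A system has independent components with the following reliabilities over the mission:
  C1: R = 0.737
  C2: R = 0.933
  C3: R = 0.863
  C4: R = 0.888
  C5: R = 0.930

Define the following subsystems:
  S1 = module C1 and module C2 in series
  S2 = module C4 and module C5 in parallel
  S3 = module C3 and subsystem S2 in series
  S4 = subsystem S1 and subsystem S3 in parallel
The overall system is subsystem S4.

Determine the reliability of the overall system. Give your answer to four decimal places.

0.9551

Series (C1 and C2): 0.737000 × 0.933000 = 0.687621
Parallel (C4 and C5): 1 − (1 − 0.888000)(1 − 0.930000) = 0.992160
Series (C3 and [0.992160]): 0.863000 × 0.992160 = 0.856234
Parallel ([0.687621] and [0.856234]): 1 − (1 − 0.687621)(1 − 0.856234) = 0.9551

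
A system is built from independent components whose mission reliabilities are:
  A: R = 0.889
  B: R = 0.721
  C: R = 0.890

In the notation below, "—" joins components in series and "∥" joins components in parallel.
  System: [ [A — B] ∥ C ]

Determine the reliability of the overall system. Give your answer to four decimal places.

0.9605

Series (A and B): 0.889000 × 0.721000 = 0.640969
Parallel ([0.640969] and C): 1 − (1 − 0.640969)(1 − 0.890000) = 0.9605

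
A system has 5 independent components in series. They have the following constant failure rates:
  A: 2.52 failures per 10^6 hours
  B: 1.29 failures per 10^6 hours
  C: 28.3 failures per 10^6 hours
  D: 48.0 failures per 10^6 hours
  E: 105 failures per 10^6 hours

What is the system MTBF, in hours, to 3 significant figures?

5400

Series of exponential components: λ_sys = Σ λ_i
λ_sys = 0.00000252 + 0.00000129 + 0.0000283 + 0.0000480 + 0.000105 = 1.8511e-04 /h
MTBF = 1 / λ_sys = 5400 h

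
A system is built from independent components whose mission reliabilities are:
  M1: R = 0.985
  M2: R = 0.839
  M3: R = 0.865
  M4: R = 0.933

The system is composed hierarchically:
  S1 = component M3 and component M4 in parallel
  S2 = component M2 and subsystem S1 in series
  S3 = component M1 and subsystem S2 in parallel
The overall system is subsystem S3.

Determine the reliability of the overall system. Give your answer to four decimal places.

0.9975

Parallel (M3 and M4): 1 − (1 − 0.865000)(1 − 0.933000) = 0.990955
Series (M2 and [0.990955]): 0.839000 × 0.990955 = 0.831411
Parallel (M1 and [0.831411]): 1 − (1 − 0.985000)(1 − 0.831411) = 0.9975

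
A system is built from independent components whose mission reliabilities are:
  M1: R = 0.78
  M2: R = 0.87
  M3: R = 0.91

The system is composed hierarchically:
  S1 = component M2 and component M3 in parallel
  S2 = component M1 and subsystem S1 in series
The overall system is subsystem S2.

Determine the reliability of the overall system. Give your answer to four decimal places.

0.7709

Parallel (M2 and M3): 1 − (1 − 0.870000)(1 − 0.910000) = 0.988300
Series (M1 and [0.988300]): 0.780000 × 0.988300 = 0.7709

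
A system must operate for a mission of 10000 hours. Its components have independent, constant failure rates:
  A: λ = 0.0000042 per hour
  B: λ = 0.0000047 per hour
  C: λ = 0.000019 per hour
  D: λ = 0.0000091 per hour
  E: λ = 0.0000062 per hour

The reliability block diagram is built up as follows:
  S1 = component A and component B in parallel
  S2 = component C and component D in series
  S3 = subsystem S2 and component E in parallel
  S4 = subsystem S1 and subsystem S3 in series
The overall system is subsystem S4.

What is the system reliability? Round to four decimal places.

0.9834

R(A) = exp(−0.0000042 × 10000) = 0.958870
R(B) = exp(−0.0000047 × 10000) = 0.954087
R(C) = exp(−0.000019 × 10000) = 0.826959
R(D) = exp(−0.0000091 × 10000) = 0.913018
R(E) = exp(−0.0000062 × 10000) = 0.939883
Parallel (A and B): 1 − (1 − 0.958870)(1 − 0.954087) = 0.998112
Series (C and D): 0.826959 × 0.913018 = 0.755028
Parallel ([0.755028] and E): 1 − (1 − 0.755028)(1 − 0.939883) = 0.985273
Series ([0.998112] and [0.985273]): 0.998112 × 0.985273 = 0.9834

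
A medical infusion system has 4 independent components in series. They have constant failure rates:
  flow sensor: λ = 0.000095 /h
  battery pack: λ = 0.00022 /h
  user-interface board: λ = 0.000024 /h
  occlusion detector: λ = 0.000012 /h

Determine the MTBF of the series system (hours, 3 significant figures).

2850

Series of exponential components: λ_sys = Σ λ_i
λ_sys = 0.000095 + 0.00022 + 0.000024 + 0.000012 = 3.5100e-04 /h
MTBF = 1 / λ_sys = 2850 h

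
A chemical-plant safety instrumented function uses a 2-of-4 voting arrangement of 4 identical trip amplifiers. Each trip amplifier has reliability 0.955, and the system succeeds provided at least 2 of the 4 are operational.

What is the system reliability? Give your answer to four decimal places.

R = Σ_{i=2}^{4} C(4,i) p^i (1−p)^{4−i} with p = 0.955
C(4,2)·0.955^2·0.045^2 = 0.011081
C(4,3)·0.955^3·0.045^1 = 0.156777
C(4,4)·0.955^4·0.045^0 = 0.831790
Sum = 0.9996

0.9996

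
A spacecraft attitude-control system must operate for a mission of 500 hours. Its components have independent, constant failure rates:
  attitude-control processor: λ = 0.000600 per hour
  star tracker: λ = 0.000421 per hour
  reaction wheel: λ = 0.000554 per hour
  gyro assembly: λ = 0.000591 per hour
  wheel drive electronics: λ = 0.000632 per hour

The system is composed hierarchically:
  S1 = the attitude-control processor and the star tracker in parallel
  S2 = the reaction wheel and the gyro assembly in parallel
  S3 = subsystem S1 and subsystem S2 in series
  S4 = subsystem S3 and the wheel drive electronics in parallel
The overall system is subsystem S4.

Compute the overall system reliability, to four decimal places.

0.9707

R(attitude-control processor) = exp(−0.000600 × 500) = 0.740818
R(star tracker) = exp(−0.000421 × 500) = 0.810179
R(reaction wheel) = exp(−0.000554 × 500) = 0.758054
R(gyro assembly) = exp(−0.000591 × 500) = 0.744159
R(wheel drive electronics) = exp(−0.000632 × 500) = 0.729059
Parallel (attitude-control processor and star tracker): 1 − (1 − 0.740818)(1 − 0.810179) = 0.950802
Parallel (reaction wheel and gyro assembly): 1 − (1 − 0.758054)(1 − 0.744159) = 0.938100
Series ([0.950802] and [0.938100]): 0.950802 × 0.938100 = 0.891947
Parallel ([0.891947] and wheel drive electronics): 1 − (1 − 0.891947)(1 − 0.729059) = 0.9707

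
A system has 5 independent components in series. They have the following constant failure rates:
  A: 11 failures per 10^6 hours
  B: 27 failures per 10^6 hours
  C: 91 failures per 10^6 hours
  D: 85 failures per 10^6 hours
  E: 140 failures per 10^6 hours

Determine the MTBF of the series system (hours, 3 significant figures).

Series of exponential components: λ_sys = Σ λ_i
λ_sys = 0.000011 + 0.000027 + 0.000091 + 0.000085 + 0.00014 = 3.5400e-04 /h
MTBF = 1 / λ_sys = 2820 h

2820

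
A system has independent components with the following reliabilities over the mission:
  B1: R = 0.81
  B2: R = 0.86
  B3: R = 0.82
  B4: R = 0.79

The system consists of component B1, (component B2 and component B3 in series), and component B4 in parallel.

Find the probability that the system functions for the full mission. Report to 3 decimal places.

0.988

Series (B2 and B3): 0.86000 × 0.82000 = 0.70520
Parallel (B1, [0.70520], and B4): 1 − (1 − 0.81000)(1 − 0.70520)(1 − 0.79000) = 0.988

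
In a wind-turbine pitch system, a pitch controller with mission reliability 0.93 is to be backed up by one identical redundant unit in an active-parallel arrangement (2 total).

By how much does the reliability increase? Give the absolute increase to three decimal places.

0.065

R_before = 0.93
R_after = 1 − (1 − 0.93)^2 = 0.995
ΔR = 0.995 − 0.93 = 0.065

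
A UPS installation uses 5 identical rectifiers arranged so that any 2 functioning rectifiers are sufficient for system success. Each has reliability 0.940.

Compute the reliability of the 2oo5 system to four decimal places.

R = Σ_{i=2}^{5} C(5,i) p^i (1−p)^{5−i} with p = 0.940
C(5,2)·0.940^2·0.060^3 = 0.001909
C(5,3)·0.940^3·0.060^2 = 0.029901
C(5,4)·0.940^4·0.060^1 = 0.234225
C(5,5)·0.940^5·0.060^0 = 0.733904
Sum = 0.9999

0.9999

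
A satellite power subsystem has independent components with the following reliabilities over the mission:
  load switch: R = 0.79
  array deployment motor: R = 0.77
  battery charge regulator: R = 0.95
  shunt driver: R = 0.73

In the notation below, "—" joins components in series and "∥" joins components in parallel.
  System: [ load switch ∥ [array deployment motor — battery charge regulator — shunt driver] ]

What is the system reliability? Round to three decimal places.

0.902

Series (array deployment motor, battery charge regulator, and shunt driver): 0.77000 × 0.95000 × 0.73000 = 0.53400
Parallel (load switch and [0.53400]): 1 − (1 − 0.79000)(1 − 0.53400) = 0.902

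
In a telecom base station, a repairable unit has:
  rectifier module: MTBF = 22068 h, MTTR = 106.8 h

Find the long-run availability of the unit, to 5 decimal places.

0.99518

A(rectifier module) = MTBF/(MTBF+MTTR) = 22068/(22068+106.8) = 0.99518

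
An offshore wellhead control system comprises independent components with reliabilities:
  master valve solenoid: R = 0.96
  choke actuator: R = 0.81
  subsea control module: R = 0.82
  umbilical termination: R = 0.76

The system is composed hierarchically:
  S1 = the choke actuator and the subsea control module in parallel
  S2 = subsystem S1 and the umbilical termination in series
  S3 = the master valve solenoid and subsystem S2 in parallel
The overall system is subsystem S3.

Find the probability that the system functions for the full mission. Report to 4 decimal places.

Parallel (choke actuator and subsea control module): 1 − (1 − 0.810000)(1 − 0.820000) = 0.965800
Series ([0.965800] and umbilical termination): 0.965800 × 0.760000 = 0.734008
Parallel (master valve solenoid and [0.734008]): 1 − (1 − 0.960000)(1 − 0.734008) = 0.9894

0.9894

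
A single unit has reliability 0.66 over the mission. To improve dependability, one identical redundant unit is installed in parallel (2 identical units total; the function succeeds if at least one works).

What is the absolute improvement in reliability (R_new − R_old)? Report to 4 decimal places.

0.2244

R_before = 0.66
R_after = 1 − (1 − 0.66)^2 = 0.8844
ΔR = 0.8844 − 0.66 = 0.2244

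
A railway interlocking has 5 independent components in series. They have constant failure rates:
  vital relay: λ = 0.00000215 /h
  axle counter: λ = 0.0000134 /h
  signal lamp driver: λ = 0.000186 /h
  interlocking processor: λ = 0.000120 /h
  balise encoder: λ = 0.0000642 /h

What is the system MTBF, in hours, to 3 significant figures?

Series of exponential components: λ_sys = Σ λ_i
λ_sys = 0.00000215 + 0.0000134 + 0.000186 + 0.000120 + 0.0000642 = 3.8575e-04 /h
MTBF = 1 / λ_sys = 2590 h

2590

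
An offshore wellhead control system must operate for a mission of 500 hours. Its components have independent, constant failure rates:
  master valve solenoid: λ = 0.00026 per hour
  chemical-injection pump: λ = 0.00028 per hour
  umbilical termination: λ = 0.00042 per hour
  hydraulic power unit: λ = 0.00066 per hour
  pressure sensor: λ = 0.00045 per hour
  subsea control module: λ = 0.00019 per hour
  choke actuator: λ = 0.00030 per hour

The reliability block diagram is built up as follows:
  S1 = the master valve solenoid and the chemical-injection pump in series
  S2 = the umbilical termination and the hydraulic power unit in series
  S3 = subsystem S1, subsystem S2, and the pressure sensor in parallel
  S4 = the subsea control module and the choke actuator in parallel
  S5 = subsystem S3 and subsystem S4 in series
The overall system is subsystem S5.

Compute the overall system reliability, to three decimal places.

0.968

R(master valve solenoid) = exp(−0.00026 × 500) = 0.87810
R(chemical-injection pump) = exp(−0.00028 × 500) = 0.86936
R(umbilical termination) = exp(−0.00042 × 500) = 0.81058
R(hydraulic power unit) = exp(−0.00066 × 500) = 0.71892
R(pressure sensor) = exp(−0.00045 × 500) = 0.79852
R(subsea control module) = exp(−0.00019 × 500) = 0.90937
R(choke actuator) = exp(−0.00030 × 500) = 0.86071
Series (master valve solenoid and chemical-injection pump): 0.87810 × 0.86936 = 0.76339
Series (umbilical termination and hydraulic power unit): 0.81058 × 0.71892 = 0.58274
Parallel ([0.76339], [0.58274], and pressure sensor): 1 − (1 − 0.76339)(1 − 0.58274)(1 − 0.79852) = 0.98011
Parallel (subsea control module and choke actuator): 1 − (1 − 0.90937)(1 − 0.86071) = 0.98738
Series ([0.98011] and [0.98738]): 0.98011 × 0.98738 = 0.968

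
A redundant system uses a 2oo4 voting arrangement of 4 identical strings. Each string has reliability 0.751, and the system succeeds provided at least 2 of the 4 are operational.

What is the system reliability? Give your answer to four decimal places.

0.9498

R = Σ_{i=2}^{4} C(4,i) p^i (1−p)^{4−i} with p = 0.751
C(4,2)·0.751^2·0.249^2 = 0.209812
C(4,3)·0.751^3·0.249^1 = 0.421870
C(4,4)·0.751^4·0.249^0 = 0.318097
Sum = 0.9498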